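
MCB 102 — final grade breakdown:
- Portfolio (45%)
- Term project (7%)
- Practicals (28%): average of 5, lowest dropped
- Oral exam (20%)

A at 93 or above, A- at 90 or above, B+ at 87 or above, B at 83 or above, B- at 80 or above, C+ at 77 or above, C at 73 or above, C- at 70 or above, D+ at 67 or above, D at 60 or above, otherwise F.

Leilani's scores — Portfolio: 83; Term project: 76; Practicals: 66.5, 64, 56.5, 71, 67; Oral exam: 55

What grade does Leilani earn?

C-

Practicals: drop 56.5 → average of remaining 4 = 268.5/4 = 67.125
Weighted total:
  Portfolio 83 × 0.45 = 37.35
  Term project 76 × 0.07 = 5.32
  Practicals 67.125 × 0.28 = 18.795
  Oral exam 55 × 0.2 = 11
Sum = 72.465
72.465 is ≥ 70 and < 73 → C-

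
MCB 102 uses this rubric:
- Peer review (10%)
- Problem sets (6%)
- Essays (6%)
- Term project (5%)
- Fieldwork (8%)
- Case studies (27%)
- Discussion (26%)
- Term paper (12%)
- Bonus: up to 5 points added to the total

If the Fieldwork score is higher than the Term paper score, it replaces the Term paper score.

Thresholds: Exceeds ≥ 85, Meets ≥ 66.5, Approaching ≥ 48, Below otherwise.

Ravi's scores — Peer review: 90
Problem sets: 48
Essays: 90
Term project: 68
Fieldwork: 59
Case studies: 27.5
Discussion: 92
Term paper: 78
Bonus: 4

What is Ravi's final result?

Meets

Fieldwork (59) ≤ Term paper (78), so Term paper stays at 78.
Weighted total:
  Peer review 90 × 0.1 = 9
  Problem sets 48 × 0.06 = 2.88
  Essays 90 × 0.06 = 5.4
  Term project 68 × 0.05 = 3.4
  Fieldwork 59 × 0.08 = 4.72
  Case studies 27.5 × 0.27 = 7.425
  Discussion 92 × 0.26 = 23.92
  Term paper 78 × 0.12 = 9.36
Sum = 66.105
Bonus: 66.105 + 4 = 70.105
70.105 is ≥ 66.5 and < 85 → Meets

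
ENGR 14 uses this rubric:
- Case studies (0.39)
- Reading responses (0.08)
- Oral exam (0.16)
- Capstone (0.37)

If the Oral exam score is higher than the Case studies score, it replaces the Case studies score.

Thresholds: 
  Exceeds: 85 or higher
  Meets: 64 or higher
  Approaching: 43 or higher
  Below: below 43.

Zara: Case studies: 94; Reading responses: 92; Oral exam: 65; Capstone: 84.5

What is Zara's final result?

Oral exam (65) ≤ Case studies (94), so Case studies stays at 94.
Weighted total:
  Case studies 94 × 0.39 = 36.66
  Reading responses 92 × 0.08 = 7.36
  Oral exam 65 × 0.16 = 10.4
  Capstone 84.5 × 0.37 = 31.265
Sum = 85.685
85.685 ≥ 85 → Exceeds

Exceeds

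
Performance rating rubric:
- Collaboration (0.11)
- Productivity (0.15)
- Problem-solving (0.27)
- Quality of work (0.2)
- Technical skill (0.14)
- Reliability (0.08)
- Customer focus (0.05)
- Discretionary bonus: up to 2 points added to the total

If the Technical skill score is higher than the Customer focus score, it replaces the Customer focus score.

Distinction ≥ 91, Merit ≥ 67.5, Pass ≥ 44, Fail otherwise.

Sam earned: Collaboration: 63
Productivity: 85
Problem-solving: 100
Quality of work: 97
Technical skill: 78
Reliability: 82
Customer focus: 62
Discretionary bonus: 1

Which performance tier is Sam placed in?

Technical skill (78) > Customer focus (62), so Customer focus counts as 78.
Weighted total:
  Collaboration 63 × 0.11 = 6.93
  Productivity 85 × 0.15 = 12.75
  Problem-solving 100 × 0.27 = 27
  Quality of work 97 × 0.2 = 19.4
  Technical skill 78 × 0.14 = 10.92
  Reliability 82 × 0.08 = 6.56
  Customer focus 78 × 0.05 = 3.9
Sum = 87.46
Discretionary bonus: 87.46 + 1 = 88.46
88.46 is ≥ 67.5 and < 91 → Merit

Merit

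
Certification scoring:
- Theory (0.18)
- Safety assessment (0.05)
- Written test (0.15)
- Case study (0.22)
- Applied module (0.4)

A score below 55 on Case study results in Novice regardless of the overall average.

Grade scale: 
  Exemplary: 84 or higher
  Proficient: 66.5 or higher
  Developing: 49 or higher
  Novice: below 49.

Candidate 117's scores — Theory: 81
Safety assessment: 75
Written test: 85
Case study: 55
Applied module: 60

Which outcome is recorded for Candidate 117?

Proficient

Case study score 55 ≥ 55: minimum met.
Weighted total:
  Theory 81 × 0.18 = 14.58
  Safety assessment 75 × 0.05 = 3.75
  Written test 85 × 0.15 = 12.75
  Case study 55 × 0.22 = 12.1
  Applied module 60 × 0.4 = 24
Sum = 67.18
67.18 is ≥ 66.5 and < 84 → Proficient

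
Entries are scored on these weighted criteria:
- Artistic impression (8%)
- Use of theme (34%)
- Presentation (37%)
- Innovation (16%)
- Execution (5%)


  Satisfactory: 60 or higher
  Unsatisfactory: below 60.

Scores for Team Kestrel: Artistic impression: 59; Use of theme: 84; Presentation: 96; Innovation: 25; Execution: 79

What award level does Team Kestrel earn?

Weighted total:
  Artistic impression 59 × 0.08 = 4.72
  Use of theme 84 × 0.34 = 28.56
  Presentation 96 × 0.37 = 35.52
  Innovation 25 × 0.16 = 4
  Execution 79 × 0.05 = 3.95
Sum = 76.75
76.75 ≥ 60 → Satisfactory

Satisfactory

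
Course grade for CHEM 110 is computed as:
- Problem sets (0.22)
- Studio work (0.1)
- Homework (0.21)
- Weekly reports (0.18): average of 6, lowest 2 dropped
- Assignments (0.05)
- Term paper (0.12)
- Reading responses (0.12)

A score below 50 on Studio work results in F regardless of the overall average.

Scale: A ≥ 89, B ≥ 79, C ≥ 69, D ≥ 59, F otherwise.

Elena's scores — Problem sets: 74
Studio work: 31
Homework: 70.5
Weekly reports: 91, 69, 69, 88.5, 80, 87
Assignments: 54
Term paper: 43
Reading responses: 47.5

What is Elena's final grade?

Weekly reports: drop 69, 69 → average of remaining 4 = 346.5/4 = 86.625
Studio work score 31 < 50: minimum not met.
Weighted total:
  Problem sets 74 × 0.22 = 16.28
  Studio work 31 × 0.1 = 3.1
  Homework 70.5 × 0.21 = 14.805
  Weekly reports 86.625 × 0.18 = 15.5925
  Assignments 54 × 0.05 = 2.7
  Term paper 43 × 0.12 = 5.16
  Reading responses 47.5 × 0.12 = 5.7
Sum = 63.3375
Because the Studio work minimum was not met, the result is F.

F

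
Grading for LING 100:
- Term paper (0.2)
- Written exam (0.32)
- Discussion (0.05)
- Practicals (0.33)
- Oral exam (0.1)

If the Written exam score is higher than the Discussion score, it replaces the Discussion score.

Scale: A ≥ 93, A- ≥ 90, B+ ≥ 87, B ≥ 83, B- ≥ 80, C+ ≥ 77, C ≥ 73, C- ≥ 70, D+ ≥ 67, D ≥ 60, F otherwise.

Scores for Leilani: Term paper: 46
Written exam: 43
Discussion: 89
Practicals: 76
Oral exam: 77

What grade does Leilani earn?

D

Written exam (43) ≤ Discussion (89), so Discussion stays at 89.
Weighted total:
  Term paper 46 × 0.2 = 9.2
  Written exam 43 × 0.32 = 13.76
  Discussion 89 × 0.05 = 4.45
  Practicals 76 × 0.33 = 25.08
  Oral exam 77 × 0.1 = 7.7
Sum = 60.19
60.19 is ≥ 60 and < 67 → D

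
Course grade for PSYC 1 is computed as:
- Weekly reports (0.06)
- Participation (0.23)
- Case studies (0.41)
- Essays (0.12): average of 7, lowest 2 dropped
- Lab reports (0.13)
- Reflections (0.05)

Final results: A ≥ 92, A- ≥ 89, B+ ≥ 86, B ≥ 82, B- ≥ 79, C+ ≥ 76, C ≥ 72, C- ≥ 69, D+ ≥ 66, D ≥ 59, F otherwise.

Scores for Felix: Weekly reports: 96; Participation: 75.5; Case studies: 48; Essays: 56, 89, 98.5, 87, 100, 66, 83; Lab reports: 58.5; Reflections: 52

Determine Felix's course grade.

D

Essays: drop 56, 66 → average of remaining 5 = 457.5/5 = 91.5
Weighted total:
  Weekly reports 96 × 0.06 = 5.76
  Participation 75.5 × 0.23 = 17.365
  Case studies 48 × 0.41 = 19.68
  Essays 91.5 × 0.12 = 10.98
  Lab reports 58.5 × 0.13 = 7.605
  Reflections 52 × 0.05 = 2.6
Sum = 63.99
63.99 is ≥ 59 and < 66 → D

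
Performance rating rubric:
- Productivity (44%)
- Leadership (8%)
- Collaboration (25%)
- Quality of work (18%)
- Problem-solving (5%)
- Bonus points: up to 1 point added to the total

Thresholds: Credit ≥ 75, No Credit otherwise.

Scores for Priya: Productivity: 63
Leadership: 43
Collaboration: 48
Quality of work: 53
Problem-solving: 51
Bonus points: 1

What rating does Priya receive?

No Credit

Weighted total:
  Productivity 63 × 0.44 = 27.72
  Leadership 43 × 0.08 = 3.44
  Collaboration 48 × 0.25 = 12
  Quality of work 53 × 0.18 = 9.54
  Problem-solving 51 × 0.05 = 2.55
Sum = 55.25
Bonus points: 55.25 + 1 = 56.25
56.25 < 75 → No Credit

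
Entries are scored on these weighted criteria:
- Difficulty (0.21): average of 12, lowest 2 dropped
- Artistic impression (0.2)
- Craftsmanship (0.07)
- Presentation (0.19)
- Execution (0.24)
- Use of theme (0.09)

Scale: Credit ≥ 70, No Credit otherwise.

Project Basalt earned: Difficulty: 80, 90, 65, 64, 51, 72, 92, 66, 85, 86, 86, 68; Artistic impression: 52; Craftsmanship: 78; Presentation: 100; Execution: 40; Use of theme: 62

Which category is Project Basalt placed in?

No Credit

Difficulty: drop 51, 64 → average of remaining 10 = 790/10 = 79
Weighted total:
  Difficulty 79 × 0.21 = 16.59
  Artistic impression 52 × 0.2 = 10.4
  Craftsmanship 78 × 0.07 = 5.46
  Presentation 100 × 0.19 = 19
  Execution 40 × 0.24 = 9.6
  Use of theme 62 × 0.09 = 5.58
Sum = 66.63
66.63 < 70 → No Credit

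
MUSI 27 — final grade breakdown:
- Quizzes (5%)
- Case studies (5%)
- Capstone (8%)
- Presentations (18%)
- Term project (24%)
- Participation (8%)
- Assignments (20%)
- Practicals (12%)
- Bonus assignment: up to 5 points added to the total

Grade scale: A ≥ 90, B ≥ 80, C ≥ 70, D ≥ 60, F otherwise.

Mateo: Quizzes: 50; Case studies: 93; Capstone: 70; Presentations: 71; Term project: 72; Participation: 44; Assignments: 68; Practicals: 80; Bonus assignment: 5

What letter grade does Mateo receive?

C

Weighted total:
  Quizzes 50 × 0.05 = 2.5
  Case studies 93 × 0.05 = 4.65
  Capstone 70 × 0.08 = 5.6
  Presentations 71 × 0.18 = 12.78
  Term project 72 × 0.24 = 17.28
  Participation 44 × 0.08 = 3.52
  Assignments 68 × 0.2 = 13.6
  Practicals 80 × 0.12 = 9.6
Sum = 69.53
Bonus assignment: 69.53 + 5 = 74.53
74.53 is ≥ 70 and < 80 → C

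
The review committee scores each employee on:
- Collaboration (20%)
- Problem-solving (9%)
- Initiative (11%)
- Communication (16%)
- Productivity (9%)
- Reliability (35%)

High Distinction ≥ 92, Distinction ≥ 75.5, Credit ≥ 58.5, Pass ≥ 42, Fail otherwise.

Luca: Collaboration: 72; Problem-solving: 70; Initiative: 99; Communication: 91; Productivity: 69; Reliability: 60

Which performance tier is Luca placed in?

Weighted total:
  Collaboration 72 × 0.2 = 14.4
  Problem-solving 70 × 0.09 = 6.3
  Initiative 99 × 0.11 = 10.89
  Communication 91 × 0.16 = 14.56
  Productivity 69 × 0.09 = 6.21
  Reliability 60 × 0.35 = 21
Sum = 73.36
73.36 is ≥ 58.5 and < 75.5 → Credit

Credit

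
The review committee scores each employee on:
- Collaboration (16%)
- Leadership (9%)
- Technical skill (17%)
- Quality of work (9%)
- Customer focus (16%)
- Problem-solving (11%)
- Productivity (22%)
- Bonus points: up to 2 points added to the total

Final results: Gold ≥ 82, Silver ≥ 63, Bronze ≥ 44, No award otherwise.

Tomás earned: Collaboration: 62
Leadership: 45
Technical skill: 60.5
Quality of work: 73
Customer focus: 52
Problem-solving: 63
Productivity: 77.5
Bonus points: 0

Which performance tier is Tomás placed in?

Silver

Weighted total:
  Collaboration 62 × 0.16 = 9.92
  Leadership 45 × 0.09 = 4.05
  Technical skill 60.5 × 0.17 = 10.285
  Quality of work 73 × 0.09 = 6.57
  Customer focus 52 × 0.16 = 8.32
  Problem-solving 63 × 0.11 = 6.93
  Productivity 77.5 × 0.22 = 17.05
Sum = 63.125
Bonus points: 63.125 + 0 = 63.125
63.125 is ≥ 63 and < 82 → Silver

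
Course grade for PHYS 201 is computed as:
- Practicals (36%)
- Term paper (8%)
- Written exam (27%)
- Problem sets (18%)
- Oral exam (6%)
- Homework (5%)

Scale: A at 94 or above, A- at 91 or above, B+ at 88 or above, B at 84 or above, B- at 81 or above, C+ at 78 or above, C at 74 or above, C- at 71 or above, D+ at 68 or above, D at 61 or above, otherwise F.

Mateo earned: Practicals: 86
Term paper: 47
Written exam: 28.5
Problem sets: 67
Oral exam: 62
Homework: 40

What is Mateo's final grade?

Weighted total:
  Practicals 86 × 0.36 = 30.96
  Term paper 47 × 0.08 = 3.76
  Written exam 28.5 × 0.27 = 7.695
  Problem sets 67 × 0.18 = 12.06
  Oral exam 62 × 0.06 = 3.72
  Homework 40 × 0.05 = 2
Sum = 60.195
60.195 < 61 → F

F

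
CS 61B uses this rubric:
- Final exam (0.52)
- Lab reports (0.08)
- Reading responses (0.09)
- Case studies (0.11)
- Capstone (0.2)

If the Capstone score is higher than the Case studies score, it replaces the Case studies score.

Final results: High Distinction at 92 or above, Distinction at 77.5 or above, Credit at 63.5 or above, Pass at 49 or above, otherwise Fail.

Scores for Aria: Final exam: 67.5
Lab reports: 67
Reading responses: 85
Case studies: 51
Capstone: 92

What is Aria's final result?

Credit

Capstone (92) > Case studies (51), so Case studies counts as 92.
Weighted total:
  Final exam 67.5 × 0.52 = 35.1
  Lab reports 67 × 0.08 = 5.36
  Reading responses 85 × 0.09 = 7.65
  Case studies 92 × 0.11 = 10.12
  Capstone 92 × 0.2 = 18.4
Sum = 76.63
76.63 is ≥ 63.5 and < 77.5 → Credit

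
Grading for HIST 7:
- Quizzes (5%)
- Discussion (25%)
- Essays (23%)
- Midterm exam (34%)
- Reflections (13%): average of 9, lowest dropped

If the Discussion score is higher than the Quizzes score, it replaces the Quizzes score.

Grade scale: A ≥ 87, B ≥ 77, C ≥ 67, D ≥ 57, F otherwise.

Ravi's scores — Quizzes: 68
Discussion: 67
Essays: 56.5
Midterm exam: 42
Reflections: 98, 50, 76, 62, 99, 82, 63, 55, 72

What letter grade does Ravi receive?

D

Reflections: drop 50 → average of remaining 8 = 607/8 = 75.875
Discussion (67) ≤ Quizzes (68), so Quizzes stays at 68.
Weighted total:
  Quizzes 68 × 0.05 = 3.4
  Discussion 67 × 0.25 = 16.75
  Essays 56.5 × 0.23 = 12.995
  Midterm exam 42 × 0.34 = 14.28
  Reflections 75.875 × 0.13 = 9.86375
Sum = 57.28875
57.28875 is ≥ 57 and < 67 → D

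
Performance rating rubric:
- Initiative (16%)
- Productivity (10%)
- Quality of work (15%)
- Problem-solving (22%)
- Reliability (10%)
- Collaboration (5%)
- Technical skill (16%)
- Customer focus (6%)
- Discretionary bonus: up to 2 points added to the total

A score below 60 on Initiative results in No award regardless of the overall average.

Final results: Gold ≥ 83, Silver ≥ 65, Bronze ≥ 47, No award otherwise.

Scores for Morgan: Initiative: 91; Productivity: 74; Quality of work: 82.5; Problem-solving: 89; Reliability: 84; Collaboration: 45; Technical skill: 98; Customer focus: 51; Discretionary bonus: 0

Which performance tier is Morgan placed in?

Initiative score 91 ≥ 60: minimum met.
Weighted total:
  Initiative 91 × 0.16 = 14.56
  Productivity 74 × 0.1 = 7.4
  Quality of work 82.5 × 0.15 = 12.375
  Problem-solving 89 × 0.22 = 19.58
  Reliability 84 × 0.1 = 8.4
  Collaboration 45 × 0.05 = 2.25
  Technical skill 98 × 0.16 = 15.68
  Customer focus 51 × 0.06 = 3.06
Sum = 83.305
Discretionary bonus: 83.305 + 0 = 83.305
83.305 ≥ 83 → Gold

Gold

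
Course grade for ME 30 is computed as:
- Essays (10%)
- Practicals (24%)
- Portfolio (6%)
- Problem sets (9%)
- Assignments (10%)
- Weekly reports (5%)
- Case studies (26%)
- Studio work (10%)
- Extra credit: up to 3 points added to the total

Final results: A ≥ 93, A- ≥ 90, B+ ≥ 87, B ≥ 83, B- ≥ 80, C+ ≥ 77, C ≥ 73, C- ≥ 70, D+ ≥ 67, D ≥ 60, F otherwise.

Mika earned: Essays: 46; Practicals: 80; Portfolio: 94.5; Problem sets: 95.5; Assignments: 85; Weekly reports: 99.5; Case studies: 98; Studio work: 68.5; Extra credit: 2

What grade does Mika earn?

Weighted total:
  Essays 46 × 0.1 = 4.6
  Practicals 80 × 0.24 = 19.2
  Portfolio 94.5 × 0.06 = 5.67
  Problem sets 95.5 × 0.09 = 8.595
  Assignments 85 × 0.1 = 8.5
  Weekly reports 99.5 × 0.05 = 4.975
  Case studies 98 × 0.26 = 25.48
  Studio work 68.5 × 0.1 = 6.85
Sum = 83.87
Extra credit: 83.87 + 2 = 85.87
85.87 is ≥ 83 and < 87 → B

B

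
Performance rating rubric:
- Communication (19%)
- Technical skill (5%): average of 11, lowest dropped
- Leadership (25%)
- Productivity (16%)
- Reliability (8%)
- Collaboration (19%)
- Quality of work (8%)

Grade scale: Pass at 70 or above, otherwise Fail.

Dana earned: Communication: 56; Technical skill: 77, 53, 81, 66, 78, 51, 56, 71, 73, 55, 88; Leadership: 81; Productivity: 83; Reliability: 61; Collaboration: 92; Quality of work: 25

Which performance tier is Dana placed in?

Technical skill: drop 51 → average of remaining 10 = 698/10 = 69.8
Weighted total:
  Communication 56 × 0.19 = 10.64
  Technical skill 69.8 × 0.05 = 3.49
  Leadership 81 × 0.25 = 20.25
  Productivity 83 × 0.16 = 13.28
  Reliability 61 × 0.08 = 4.88
  Collaboration 92 × 0.19 = 17.48
  Quality of work 25 × 0.08 = 2
Sum = 72.02
72.02 ≥ 70 → Pass

Pass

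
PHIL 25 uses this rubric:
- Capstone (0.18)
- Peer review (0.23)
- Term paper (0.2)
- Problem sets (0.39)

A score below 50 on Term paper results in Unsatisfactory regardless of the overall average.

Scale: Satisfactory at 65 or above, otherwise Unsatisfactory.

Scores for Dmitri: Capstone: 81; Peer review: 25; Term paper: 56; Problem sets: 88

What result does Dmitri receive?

Term paper score 56 ≥ 50: minimum met.
Weighted total:
  Capstone 81 × 0.18 = 14.58
  Peer review 25 × 0.23 = 5.75
  Term paper 56 × 0.2 = 11.2
  Problem sets 88 × 0.39 = 34.32
Sum = 65.85
65.85 ≥ 65 → Satisfactory

Satisfactory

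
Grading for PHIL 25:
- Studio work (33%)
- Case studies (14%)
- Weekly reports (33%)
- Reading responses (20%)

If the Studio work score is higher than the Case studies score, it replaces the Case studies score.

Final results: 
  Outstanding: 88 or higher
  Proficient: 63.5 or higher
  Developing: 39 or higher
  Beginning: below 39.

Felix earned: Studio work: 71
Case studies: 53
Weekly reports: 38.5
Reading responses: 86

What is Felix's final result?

Studio work (71) > Case studies (53), so Case studies counts as 71.
Weighted total:
  Studio work 71 × 0.33 = 23.43
  Case studies 71 × 0.14 = 9.94
  Weekly reports 38.5 × 0.33 = 12.705
  Reading responses 86 × 0.2 = 17.2
Sum = 63.275
63.275 is ≥ 39 and < 63.5 → Developing

Developing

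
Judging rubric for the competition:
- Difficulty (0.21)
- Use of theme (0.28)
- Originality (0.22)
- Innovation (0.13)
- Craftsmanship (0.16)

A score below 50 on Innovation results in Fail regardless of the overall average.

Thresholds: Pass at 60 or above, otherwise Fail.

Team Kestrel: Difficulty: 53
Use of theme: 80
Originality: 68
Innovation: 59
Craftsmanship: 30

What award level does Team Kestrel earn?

Innovation score 59 ≥ 50: minimum met.
Weighted total:
  Difficulty 53 × 0.21 = 11.13
  Use of theme 80 × 0.28 = 22.4
  Originality 68 × 0.22 = 14.96
  Innovation 59 × 0.13 = 7.67
  Craftsmanship 30 × 0.16 = 4.8
Sum = 60.96
60.96 ≥ 60 → Pass

Pass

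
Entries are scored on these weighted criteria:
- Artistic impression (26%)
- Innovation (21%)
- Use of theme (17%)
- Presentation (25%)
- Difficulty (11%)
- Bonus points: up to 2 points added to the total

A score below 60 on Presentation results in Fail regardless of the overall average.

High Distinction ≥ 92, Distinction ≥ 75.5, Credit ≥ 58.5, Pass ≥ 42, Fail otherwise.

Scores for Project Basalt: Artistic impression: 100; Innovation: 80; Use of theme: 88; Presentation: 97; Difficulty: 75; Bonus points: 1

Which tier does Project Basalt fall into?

Distinction

Presentation score 97 ≥ 60: minimum met.
Weighted total:
  Artistic impression 100 × 0.26 = 26
  Innovation 80 × 0.21 = 16.8
  Use of theme 88 × 0.17 = 14.96
  Presentation 97 × 0.25 = 24.25
  Difficulty 75 × 0.11 = 8.25
Sum = 90.26
Bonus points: 90.26 + 1 = 91.26
91.26 is ≥ 75.5 and < 92 → Distinction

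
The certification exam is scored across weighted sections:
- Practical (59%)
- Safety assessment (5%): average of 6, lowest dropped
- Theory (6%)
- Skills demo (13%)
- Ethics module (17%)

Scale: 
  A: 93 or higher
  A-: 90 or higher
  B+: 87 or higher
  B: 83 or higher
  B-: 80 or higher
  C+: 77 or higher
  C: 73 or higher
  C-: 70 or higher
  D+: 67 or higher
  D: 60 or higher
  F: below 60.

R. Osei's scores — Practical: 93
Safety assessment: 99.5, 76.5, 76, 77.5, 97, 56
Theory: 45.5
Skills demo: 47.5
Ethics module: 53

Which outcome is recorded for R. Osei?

C+

Safety assessment: drop 56 → average of remaining 5 = 426.5/5 = 85.3
Weighted total:
  Practical 93 × 0.59 = 54.87
  Safety assessment 85.3 × 0.05 = 4.265
  Theory 45.5 × 0.06 = 2.73
  Skills demo 47.5 × 0.13 = 6.175
  Ethics module 53 × 0.17 = 9.01
Sum = 77.05
77.05 is ≥ 77 and < 80 → C+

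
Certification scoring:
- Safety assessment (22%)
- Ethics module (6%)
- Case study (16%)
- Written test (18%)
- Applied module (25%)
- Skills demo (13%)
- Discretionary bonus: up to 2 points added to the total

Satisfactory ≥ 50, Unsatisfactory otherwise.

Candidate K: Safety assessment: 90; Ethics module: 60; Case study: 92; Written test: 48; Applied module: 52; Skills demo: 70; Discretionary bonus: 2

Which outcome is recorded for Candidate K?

Weighted total:
  Safety assessment 90 × 0.22 = 19.8
  Ethics module 60 × 0.06 = 3.6
  Case study 92 × 0.16 = 14.72
  Written test 48 × 0.18 = 8.64
  Applied module 52 × 0.25 = 13
  Skills demo 70 × 0.13 = 9.1
Sum = 68.86
Discretionary bonus: 68.86 + 2 = 70.86
70.86 ≥ 50 → Satisfactory

Satisfactory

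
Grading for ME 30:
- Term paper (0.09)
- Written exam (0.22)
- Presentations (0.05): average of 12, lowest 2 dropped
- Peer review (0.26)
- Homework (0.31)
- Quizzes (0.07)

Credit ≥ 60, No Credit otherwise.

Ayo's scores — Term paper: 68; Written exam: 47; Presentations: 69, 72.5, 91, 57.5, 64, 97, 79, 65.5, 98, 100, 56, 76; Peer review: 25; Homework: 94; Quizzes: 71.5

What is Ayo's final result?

Presentations: drop 56, 57.5 → average of remaining 10 = 812/10 = 81.2
Weighted total:
  Term paper 68 × 0.09 = 6.12
  Written exam 47 × 0.22 = 10.34
  Presentations 81.2 × 0.05 = 4.06
  Peer review 25 × 0.26 = 6.5
  Homework 94 × 0.31 = 29.14
  Quizzes 71.5 × 0.07 = 5.005
Sum = 61.165
61.165 ≥ 60 → Credit

Credit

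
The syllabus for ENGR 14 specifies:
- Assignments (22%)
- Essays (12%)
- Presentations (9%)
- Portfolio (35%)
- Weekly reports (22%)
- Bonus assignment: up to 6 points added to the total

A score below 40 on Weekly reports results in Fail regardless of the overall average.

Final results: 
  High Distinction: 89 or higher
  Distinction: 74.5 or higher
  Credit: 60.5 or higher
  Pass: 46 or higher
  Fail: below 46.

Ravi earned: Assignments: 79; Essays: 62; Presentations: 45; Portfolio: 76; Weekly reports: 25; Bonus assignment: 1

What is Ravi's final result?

Weekly reports score 25 < 40: minimum not met.
Weighted total:
  Assignments 79 × 0.22 = 17.38
  Essays 62 × 0.12 = 7.44
  Presentations 45 × 0.09 = 4.05
  Portfolio 76 × 0.35 = 26.6
  Weekly reports 25 × 0.22 = 5.5
Sum = 60.97
Bonus assignment: 60.97 + 1 = 61.97
Because the Weekly reports minimum was not met, the result is Fail.

Fail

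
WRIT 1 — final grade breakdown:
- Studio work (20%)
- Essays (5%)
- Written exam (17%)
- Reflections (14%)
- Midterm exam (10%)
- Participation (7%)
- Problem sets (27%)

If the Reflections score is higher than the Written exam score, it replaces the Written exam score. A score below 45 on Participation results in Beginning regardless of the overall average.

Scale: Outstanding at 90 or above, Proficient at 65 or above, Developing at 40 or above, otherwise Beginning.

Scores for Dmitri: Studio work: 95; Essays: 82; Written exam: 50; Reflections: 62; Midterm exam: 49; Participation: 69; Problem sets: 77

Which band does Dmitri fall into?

Reflections (62) > Written exam (50), so Written exam counts as 62.
Participation score 69 ≥ 45: minimum met.
Weighted total:
  Studio work 95 × 0.2 = 19
  Essays 82 × 0.05 = 4.1
  Written exam 62 × 0.17 = 10.54
  Reflections 62 × 0.14 = 8.68
  Midterm exam 49 × 0.1 = 4.9
  Participation 69 × 0.07 = 4.83
  Problem sets 77 × 0.27 = 20.79
Sum = 72.84
72.84 is ≥ 65 and < 90 → Proficient

Proficient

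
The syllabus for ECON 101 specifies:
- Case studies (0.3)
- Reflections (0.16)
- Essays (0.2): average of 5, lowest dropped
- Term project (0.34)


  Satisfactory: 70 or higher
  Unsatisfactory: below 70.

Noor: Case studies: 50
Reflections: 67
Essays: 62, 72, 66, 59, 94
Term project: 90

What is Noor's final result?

Satisfactory

Essays: drop 59 → average of remaining 4 = 294/4 = 73.5
Weighted total:
  Case studies 50 × 0.3 = 15
  Reflections 67 × 0.16 = 10.72
  Essays 73.5 × 0.2 = 14.7
  Term project 90 × 0.34 = 30.6
Sum = 71.02
71.02 ≥ 70 → Satisfactory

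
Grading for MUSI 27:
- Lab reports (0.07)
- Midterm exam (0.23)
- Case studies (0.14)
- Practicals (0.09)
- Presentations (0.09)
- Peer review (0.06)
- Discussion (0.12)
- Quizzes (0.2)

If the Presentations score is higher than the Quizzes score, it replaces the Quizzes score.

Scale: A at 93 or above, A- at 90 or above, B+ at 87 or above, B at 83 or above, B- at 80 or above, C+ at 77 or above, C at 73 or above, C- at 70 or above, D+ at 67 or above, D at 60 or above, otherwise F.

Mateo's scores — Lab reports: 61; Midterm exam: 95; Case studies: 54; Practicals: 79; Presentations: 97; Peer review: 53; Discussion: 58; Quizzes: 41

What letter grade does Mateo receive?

Presentations (97) > Quizzes (41), so Quizzes counts as 97.
Weighted total:
  Lab reports 61 × 0.07 = 4.27
  Midterm exam 95 × 0.23 = 21.85
  Case studies 54 × 0.14 = 7.56
  Practicals 79 × 0.09 = 7.11
  Presentations 97 × 0.09 = 8.73
  Peer review 53 × 0.06 = 3.18
  Discussion 58 × 0.12 = 6.96
  Quizzes 97 × 0.2 = 19.4
Sum = 79.06
79.06 is ≥ 77 and < 80 → C+

C+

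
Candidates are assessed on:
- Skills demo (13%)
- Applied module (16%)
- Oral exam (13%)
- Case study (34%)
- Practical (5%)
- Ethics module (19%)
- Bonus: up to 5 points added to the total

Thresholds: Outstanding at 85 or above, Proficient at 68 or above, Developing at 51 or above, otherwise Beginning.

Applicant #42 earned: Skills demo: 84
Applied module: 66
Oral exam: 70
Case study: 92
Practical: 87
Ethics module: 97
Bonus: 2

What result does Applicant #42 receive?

Outstanding

Weighted total:
  Skills demo 84 × 0.13 = 10.92
  Applied module 66 × 0.16 = 10.56
  Oral exam 70 × 0.13 = 9.1
  Case study 92 × 0.34 = 31.28
  Practical 87 × 0.05 = 4.35
  Ethics module 97 × 0.19 = 18.43
Sum = 84.64
Bonus: 84.64 + 2 = 86.64
86.64 ≥ 85 → Outstanding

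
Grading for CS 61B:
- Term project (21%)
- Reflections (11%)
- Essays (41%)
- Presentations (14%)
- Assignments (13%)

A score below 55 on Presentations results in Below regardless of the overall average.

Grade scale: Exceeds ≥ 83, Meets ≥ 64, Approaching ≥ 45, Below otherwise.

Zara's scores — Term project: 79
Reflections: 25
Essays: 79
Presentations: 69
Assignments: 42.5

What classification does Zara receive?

Presentations score 69 ≥ 55: minimum met.
Weighted total:
  Term project 79 × 0.21 = 16.59
  Reflections 25 × 0.11 = 2.75
  Essays 79 × 0.41 = 32.39
  Presentations 69 × 0.14 = 9.66
  Assignments 42.5 × 0.13 = 5.525
Sum = 66.915
66.915 is ≥ 64 and < 83 → Meets

Meets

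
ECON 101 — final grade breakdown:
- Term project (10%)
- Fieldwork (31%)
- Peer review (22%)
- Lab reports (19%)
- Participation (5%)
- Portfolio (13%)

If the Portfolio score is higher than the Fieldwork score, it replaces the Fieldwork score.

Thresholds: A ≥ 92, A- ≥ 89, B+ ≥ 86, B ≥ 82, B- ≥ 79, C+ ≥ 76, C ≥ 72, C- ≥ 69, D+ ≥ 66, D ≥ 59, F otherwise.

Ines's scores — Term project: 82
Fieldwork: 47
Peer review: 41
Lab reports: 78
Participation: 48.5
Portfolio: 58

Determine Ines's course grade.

D

Portfolio (58) > Fieldwork (47), so Fieldwork counts as 58.
Weighted total:
  Term project 82 × 0.1 = 8.2
  Fieldwork 58 × 0.31 = 17.98
  Peer review 41 × 0.22 = 9.02
  Lab reports 78 × 0.19 = 14.82
  Participation 48.5 × 0.05 = 2.425
  Portfolio 58 × 0.13 = 7.54
Sum = 59.985
59.985 is ≥ 59 and < 66 → D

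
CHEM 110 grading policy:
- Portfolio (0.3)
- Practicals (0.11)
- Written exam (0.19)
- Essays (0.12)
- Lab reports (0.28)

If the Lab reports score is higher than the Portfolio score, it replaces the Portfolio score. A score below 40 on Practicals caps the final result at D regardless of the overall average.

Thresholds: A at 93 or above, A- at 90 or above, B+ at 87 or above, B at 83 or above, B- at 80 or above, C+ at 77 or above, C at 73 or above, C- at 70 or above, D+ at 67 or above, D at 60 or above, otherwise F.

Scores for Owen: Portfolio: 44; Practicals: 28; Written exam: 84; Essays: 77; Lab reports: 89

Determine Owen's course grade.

Lab reports (89) > Portfolio (44), so Portfolio counts as 89.
Practicals score 28 < 40: minimum not met.
Weighted total:
  Portfolio 89 × 0.3 = 26.7
  Practicals 28 × 0.11 = 3.08
  Written exam 84 × 0.19 = 15.96
  Essays 77 × 0.12 = 9.24
  Lab reports 89 × 0.28 = 24.92
Sum = 79.9
79.9 would be C+; cap at D applies → D.

D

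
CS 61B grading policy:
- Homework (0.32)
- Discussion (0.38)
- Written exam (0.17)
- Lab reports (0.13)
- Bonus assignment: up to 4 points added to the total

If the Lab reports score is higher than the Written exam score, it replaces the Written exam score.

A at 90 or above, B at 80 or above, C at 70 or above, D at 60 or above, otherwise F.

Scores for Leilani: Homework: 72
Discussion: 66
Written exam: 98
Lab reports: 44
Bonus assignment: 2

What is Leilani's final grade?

Lab reports (44) ≤ Written exam (98), so Written exam stays at 98.
Weighted total:
  Homework 72 × 0.32 = 23.04
  Discussion 66 × 0.38 = 25.08
  Written exam 98 × 0.17 = 16.66
  Lab reports 44 × 0.13 = 5.72
Sum = 70.5
Bonus assignment: 70.5 + 2 = 72.5
72.5 is ≥ 70 and < 80 → C

C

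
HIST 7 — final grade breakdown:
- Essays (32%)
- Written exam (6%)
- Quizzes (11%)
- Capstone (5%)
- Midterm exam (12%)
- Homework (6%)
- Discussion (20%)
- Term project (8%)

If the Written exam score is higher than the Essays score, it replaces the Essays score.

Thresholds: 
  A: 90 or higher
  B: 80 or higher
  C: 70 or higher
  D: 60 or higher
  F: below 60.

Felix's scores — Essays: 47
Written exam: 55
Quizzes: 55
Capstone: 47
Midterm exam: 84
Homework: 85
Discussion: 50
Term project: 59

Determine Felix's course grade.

F

Written exam (55) > Essays (47), so Essays counts as 55.
Weighted total:
  Essays 55 × 0.32 = 17.6
  Written exam 55 × 0.06 = 3.3
  Quizzes 55 × 0.11 = 6.05
  Capstone 47 × 0.05 = 2.35
  Midterm exam 84 × 0.12 = 10.08
  Homework 85 × 0.06 = 5.1
  Discussion 50 × 0.2 = 10
  Term project 59 × 0.08 = 4.72
Sum = 59.2
59.2 < 60 → F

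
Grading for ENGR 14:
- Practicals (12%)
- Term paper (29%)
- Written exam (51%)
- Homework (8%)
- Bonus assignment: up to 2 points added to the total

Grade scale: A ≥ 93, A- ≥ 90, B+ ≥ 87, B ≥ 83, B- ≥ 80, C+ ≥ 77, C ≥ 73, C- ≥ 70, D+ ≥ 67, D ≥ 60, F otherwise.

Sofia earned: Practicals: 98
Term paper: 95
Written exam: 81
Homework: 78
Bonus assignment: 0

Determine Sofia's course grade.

Weighted total:
  Practicals 98 × 0.12 = 11.76
  Term paper 95 × 0.29 = 27.55
  Written exam 81 × 0.51 = 41.31
  Homework 78 × 0.08 = 6.24
Sum = 86.86
Bonus assignment: 86.86 + 0 = 86.86
86.86 is ≥ 83 and < 87 → B

B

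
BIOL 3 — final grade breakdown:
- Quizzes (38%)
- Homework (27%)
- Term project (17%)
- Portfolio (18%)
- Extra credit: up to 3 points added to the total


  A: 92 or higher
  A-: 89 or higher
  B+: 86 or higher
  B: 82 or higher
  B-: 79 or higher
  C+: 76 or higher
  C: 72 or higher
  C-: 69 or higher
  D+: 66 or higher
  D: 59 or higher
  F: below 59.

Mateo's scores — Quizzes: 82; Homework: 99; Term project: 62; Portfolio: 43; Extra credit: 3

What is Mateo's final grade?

B-

Weighted total:
  Quizzes 82 × 0.38 = 31.16
  Homework 99 × 0.27 = 26.73
  Term project 62 × 0.17 = 10.54
  Portfolio 43 × 0.18 = 7.74
Sum = 76.17
Extra credit: 76.17 + 3 = 79.17
79.17 is ≥ 79 and < 82 → B-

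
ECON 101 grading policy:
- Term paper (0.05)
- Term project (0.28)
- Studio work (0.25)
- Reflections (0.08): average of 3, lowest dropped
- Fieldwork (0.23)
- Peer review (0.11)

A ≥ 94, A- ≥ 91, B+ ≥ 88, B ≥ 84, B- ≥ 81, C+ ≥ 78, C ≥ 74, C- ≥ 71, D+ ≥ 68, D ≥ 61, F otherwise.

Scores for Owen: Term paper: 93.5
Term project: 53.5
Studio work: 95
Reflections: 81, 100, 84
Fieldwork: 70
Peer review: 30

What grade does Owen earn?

D+

Reflections: drop 81 → average of remaining 2 = 184/2 = 92
Weighted total:
  Term paper 93.5 × 0.05 = 4.675
  Term project 53.5 × 0.28 = 14.98
  Studio work 95 × 0.25 = 23.75
  Reflections 92 × 0.08 = 7.36
  Fieldwork 70 × 0.23 = 16.1
  Peer review 30 × 0.11 = 3.3
Sum = 70.165
70.165 is ≥ 68 and < 71 → D+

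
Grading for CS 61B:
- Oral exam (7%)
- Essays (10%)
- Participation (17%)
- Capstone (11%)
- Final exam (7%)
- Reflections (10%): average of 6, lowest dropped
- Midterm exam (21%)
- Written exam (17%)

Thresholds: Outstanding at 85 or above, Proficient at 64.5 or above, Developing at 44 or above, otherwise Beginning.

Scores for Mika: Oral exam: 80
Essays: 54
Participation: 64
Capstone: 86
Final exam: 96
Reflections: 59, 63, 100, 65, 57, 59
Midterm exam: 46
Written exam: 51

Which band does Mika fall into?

Developing

Reflections: drop 57 → average of remaining 5 = 346/5 = 69.2
Weighted total:
  Oral exam 80 × 0.07 = 5.6
  Essays 54 × 0.1 = 5.4
  Participation 64 × 0.17 = 10.88
  Capstone 86 × 0.11 = 9.46
  Final exam 96 × 0.07 = 6.72
  Reflections 69.2 × 0.1 = 6.92
  Midterm exam 46 × 0.21 = 9.66
  Written exam 51 × 0.17 = 8.67
Sum = 63.31
63.31 is ≥ 44 and < 64.5 → Developing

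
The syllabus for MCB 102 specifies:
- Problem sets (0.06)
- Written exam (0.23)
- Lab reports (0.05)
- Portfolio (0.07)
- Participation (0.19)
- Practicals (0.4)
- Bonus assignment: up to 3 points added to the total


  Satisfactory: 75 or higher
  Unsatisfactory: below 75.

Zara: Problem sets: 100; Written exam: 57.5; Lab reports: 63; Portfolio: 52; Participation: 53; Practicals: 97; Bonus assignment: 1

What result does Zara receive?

Satisfactory

Weighted total:
  Problem sets 100 × 0.06 = 6
  Written exam 57.5 × 0.23 = 13.225
  Lab reports 63 × 0.05 = 3.15
  Portfolio 52 × 0.07 = 3.64
  Participation 53 × 0.19 = 10.07
  Practicals 97 × 0.4 = 38.8
Sum = 74.885
Bonus assignment: 74.885 + 1 = 75.885
75.885 ≥ 75 → Satisfactory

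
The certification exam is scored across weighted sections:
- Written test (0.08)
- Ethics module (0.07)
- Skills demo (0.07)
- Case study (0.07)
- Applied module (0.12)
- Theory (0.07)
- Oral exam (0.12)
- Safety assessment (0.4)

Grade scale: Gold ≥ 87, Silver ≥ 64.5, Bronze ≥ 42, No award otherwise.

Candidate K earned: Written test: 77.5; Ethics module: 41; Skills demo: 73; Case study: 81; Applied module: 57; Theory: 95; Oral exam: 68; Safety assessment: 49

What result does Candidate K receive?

Weighted total:
  Written test 77.5 × 0.08 = 6.2
  Ethics module 41 × 0.07 = 2.87
  Skills demo 73 × 0.07 = 5.11
  Case study 81 × 0.07 = 5.67
  Applied module 57 × 0.12 = 6.84
  Theory 95 × 0.07 = 6.65
  Oral exam 68 × 0.12 = 8.16
  Safety assessment 49 × 0.4 = 19.6
Sum = 61.1
61.1 is ≥ 42 and < 64.5 → Bronze

Bronze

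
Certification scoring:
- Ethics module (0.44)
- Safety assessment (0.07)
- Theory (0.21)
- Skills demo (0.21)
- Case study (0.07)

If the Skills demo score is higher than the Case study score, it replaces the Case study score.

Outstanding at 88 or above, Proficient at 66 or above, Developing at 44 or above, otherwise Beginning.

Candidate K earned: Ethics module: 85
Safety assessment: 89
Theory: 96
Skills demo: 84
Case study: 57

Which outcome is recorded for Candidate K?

Skills demo (84) > Case study (57), so Case study counts as 84.
Weighted total:
  Ethics module 85 × 0.44 = 37.4
  Safety assessment 89 × 0.07 = 6.23
  Theory 96 × 0.21 = 20.16
  Skills demo 84 × 0.21 = 17.64
  Case study 84 × 0.07 = 5.88
Sum = 87.31
87.31 is ≥ 66 and < 88 → Proficient

Proficient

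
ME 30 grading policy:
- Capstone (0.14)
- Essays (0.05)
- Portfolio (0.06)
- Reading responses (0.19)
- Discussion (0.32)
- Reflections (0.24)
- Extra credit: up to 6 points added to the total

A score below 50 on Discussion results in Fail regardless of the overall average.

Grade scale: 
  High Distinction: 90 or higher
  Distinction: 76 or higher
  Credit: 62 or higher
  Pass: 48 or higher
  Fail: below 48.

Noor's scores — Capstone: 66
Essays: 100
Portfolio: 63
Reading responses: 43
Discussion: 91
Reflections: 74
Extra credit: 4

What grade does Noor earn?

Distinction

Discussion score 91 ≥ 50: minimum met.
Weighted total:
  Capstone 66 × 0.14 = 9.24
  Essays 100 × 0.05 = 5
  Portfolio 63 × 0.06 = 3.78
  Reading responses 43 × 0.19 = 8.17
  Discussion 91 × 0.32 = 29.12
  Reflections 74 × 0.24 = 17.76
Sum = 73.07
Extra credit: 73.07 + 4 = 77.07
77.07 is ≥ 76 and < 90 → Distinction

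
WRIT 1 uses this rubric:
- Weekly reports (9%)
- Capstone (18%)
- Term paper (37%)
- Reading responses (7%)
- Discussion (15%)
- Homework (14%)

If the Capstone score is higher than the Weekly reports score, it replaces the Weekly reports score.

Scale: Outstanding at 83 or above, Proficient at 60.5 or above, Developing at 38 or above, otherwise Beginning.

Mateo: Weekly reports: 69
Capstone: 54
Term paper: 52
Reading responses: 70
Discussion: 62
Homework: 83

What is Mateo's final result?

Capstone (54) ≤ Weekly reports (69), so Weekly reports stays at 69.
Weighted total:
  Weekly reports 69 × 0.09 = 6.21
  Capstone 54 × 0.18 = 9.72
  Term paper 52 × 0.37 = 19.24
  Reading responses 70 × 0.07 = 4.9
  Discussion 62 × 0.15 = 9.3
  Homework 83 × 0.14 = 11.62
Sum = 60.99
60.99 is ≥ 60.5 and < 83 → Proficient

Proficient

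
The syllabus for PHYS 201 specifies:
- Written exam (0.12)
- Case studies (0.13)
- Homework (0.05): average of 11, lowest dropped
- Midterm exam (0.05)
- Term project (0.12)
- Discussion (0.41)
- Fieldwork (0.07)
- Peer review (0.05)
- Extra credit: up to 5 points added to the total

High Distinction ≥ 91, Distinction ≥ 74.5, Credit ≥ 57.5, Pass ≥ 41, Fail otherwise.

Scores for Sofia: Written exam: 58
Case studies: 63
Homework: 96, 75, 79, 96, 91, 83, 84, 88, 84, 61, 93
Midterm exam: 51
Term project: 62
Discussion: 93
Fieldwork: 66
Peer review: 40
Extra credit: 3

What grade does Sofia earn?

Distinction

Homework: drop 61 → average of remaining 10 = 869/10 = 86.9
Weighted total:
  Written exam 58 × 0.12 = 6.96
  Case studies 63 × 0.13 = 8.19
  Homework 86.9 × 0.05 = 4.345
  Midterm exam 51 × 0.05 = 2.55
  Term project 62 × 0.12 = 7.44
  Discussion 93 × 0.41 = 38.13
  Fieldwork 66 × 0.07 = 4.62
  Peer review 40 × 0.05 = 2
Sum = 74.235
Extra credit: 74.235 + 3 = 77.235
77.235 is ≥ 74.5 and < 91 → Distinction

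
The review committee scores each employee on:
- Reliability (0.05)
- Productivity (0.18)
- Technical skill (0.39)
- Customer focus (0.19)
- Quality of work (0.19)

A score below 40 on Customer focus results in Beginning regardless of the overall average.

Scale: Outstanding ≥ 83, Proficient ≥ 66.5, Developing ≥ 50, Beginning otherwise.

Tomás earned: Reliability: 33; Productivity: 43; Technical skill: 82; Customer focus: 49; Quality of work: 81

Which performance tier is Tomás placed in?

Developing

Customer focus score 49 ≥ 40: minimum met.
Weighted total:
  Reliability 33 × 0.05 = 1.65
  Productivity 43 × 0.18 = 7.74
  Technical skill 82 × 0.39 = 31.98
  Customer focus 49 × 0.19 = 9.31
  Quality of work 81 × 0.19 = 15.39
Sum = 66.07
66.07 is ≥ 50 and < 66.5 → Developing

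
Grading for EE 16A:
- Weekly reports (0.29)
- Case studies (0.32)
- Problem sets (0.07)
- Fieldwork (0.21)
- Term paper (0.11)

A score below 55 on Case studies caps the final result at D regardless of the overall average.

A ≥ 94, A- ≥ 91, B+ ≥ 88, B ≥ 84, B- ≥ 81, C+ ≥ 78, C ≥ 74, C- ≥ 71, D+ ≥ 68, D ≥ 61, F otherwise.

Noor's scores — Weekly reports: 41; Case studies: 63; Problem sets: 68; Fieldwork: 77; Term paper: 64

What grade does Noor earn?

Case studies score 63 ≥ 55: minimum met.
Weighted total:
  Weekly reports 41 × 0.29 = 11.89
  Case studies 63 × 0.32 = 20.16
  Problem sets 68 × 0.07 = 4.76
  Fieldwork 77 × 0.21 = 16.17
  Term paper 64 × 0.11 = 7.04
Sum = 60.02
60.02 < 61 → F

F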